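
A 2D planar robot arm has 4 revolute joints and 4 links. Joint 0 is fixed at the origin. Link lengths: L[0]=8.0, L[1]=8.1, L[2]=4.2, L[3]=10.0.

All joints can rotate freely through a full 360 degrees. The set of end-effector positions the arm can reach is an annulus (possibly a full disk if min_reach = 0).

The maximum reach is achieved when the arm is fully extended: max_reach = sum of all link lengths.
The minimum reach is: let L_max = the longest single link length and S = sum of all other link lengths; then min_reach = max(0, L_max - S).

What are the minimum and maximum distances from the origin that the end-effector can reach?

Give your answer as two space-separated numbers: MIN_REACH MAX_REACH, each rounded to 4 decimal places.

Link lengths: [8.0, 8.1, 4.2, 10.0]
max_reach = 8 + 8.1 + 4.2 + 10 = 30.3
L_max = max([8.0, 8.1, 4.2, 10.0]) = 10
S (sum of others) = 30.3 - 10 = 20.3
min_reach = max(0, 10 - 20.3) = max(0, -10.3) = 0

Answer: 0.0000 30.3000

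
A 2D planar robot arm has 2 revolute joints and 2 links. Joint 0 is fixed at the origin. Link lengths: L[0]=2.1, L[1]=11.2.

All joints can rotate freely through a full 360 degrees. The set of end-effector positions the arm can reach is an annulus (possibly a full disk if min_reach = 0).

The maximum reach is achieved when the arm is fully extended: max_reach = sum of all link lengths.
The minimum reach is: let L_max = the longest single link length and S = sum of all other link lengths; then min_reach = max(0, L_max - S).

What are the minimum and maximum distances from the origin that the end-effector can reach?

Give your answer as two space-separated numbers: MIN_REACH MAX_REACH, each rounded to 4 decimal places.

Link lengths: [2.1, 11.2]
max_reach = 2.1 + 11.2 = 13.3
L_max = max([2.1, 11.2]) = 11.2
S (sum of others) = 13.3 - 11.2 = 2.1
min_reach = max(0, 11.2 - 2.1) = max(0, 9.1) = 9.1

Answer: 9.1000 13.3000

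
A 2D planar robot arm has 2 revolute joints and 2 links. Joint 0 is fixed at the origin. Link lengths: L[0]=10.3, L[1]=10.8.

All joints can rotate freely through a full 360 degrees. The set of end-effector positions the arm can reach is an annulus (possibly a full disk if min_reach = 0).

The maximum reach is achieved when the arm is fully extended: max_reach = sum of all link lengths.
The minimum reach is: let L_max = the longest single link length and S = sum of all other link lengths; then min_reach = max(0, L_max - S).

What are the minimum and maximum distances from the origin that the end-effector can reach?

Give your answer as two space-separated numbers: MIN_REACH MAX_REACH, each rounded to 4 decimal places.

Link lengths: [10.3, 10.8]
max_reach = 10.3 + 10.8 = 21.1
L_max = max([10.3, 10.8]) = 10.8
S (sum of others) = 21.1 - 10.8 = 10.3
min_reach = max(0, 10.8 - 10.3) = max(0, 0.5) = 0.5

Answer: 0.5000 21.1000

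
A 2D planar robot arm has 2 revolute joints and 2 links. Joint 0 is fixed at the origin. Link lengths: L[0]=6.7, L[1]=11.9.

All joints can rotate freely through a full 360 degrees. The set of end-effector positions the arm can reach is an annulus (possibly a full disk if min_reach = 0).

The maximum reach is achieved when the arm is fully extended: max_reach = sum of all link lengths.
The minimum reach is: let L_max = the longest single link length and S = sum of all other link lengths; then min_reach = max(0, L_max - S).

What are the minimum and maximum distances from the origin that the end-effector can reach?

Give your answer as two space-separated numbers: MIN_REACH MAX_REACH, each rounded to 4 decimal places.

Answer: 5.2000 18.6000

Derivation:
Link lengths: [6.7, 11.9]
max_reach = 6.7 + 11.9 = 18.6
L_max = max([6.7, 11.9]) = 11.9
S (sum of others) = 18.6 - 11.9 = 6.7
min_reach = max(0, 11.9 - 6.7) = max(0, 5.2) = 5.2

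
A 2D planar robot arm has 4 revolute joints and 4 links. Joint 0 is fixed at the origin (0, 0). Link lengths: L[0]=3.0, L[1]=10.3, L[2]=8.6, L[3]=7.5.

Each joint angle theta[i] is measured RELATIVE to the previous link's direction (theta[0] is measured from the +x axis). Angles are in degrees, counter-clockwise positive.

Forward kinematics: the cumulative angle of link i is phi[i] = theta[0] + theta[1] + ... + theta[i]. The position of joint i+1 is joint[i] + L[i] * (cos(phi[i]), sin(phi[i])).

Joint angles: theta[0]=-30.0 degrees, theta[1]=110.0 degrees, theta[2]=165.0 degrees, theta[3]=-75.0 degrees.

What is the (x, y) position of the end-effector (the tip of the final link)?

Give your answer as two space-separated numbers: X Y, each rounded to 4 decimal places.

joint[0] = (0.0000, 0.0000)  (base)
link 0: phi[0] = -30 = -30 deg
  cos(-30 deg) = 0.8660, sin(-30 deg) = -0.5000
  joint[1] = (0.0000, 0.0000) + 3 * (0.8660, -0.5000) = (0.0000 + 2.5981, 0.0000 + -1.5000) = (2.5981, -1.5000)
link 1: phi[1] = -30 + 110 = 80 deg
  cos(80 deg) = 0.1736, sin(80 deg) = 0.9848
  joint[2] = (2.5981, -1.5000) + 10.3 * (0.1736, 0.9848) = (2.5981 + 1.7886, -1.5000 + 10.1435) = (4.3867, 8.6435)
link 2: phi[2] = -30 + 110 + 165 = 245 deg
  cos(245 deg) = -0.4226, sin(245 deg) = -0.9063
  joint[3] = (4.3867, 8.6435) + 8.6 * (-0.4226, -0.9063) = (4.3867 + -3.6345, 8.6435 + -7.7942) = (0.7521, 0.8493)
link 3: phi[3] = -30 + 110 + 165 + -75 = 170 deg
  cos(170 deg) = -0.9848, sin(170 deg) = 0.1736
  joint[4] = (0.7521, 0.8493) + 7.5 * (-0.9848, 0.1736) = (0.7521 + -7.3861, 0.8493 + 1.3024) = (-6.6339, 2.1516)
End effector: (-6.6339, 2.1516)

Answer: -6.6339 2.1516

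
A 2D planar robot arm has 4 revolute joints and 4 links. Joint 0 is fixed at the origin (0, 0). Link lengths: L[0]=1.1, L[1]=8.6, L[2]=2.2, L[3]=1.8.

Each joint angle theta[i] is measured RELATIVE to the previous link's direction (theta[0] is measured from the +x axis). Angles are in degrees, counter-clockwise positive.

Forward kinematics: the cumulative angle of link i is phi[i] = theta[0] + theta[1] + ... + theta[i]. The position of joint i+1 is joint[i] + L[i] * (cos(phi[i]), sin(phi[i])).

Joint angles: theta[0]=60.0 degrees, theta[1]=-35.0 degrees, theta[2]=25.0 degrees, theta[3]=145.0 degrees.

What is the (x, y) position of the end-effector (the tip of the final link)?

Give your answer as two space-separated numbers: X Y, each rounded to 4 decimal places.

joint[0] = (0.0000, 0.0000)  (base)
link 0: phi[0] = 60 = 60 deg
  cos(60 deg) = 0.5000, sin(60 deg) = 0.8660
  joint[1] = (0.0000, 0.0000) + 1.1 * (0.5000, 0.8660) = (0.0000 + 0.5500, 0.0000 + 0.9526) = (0.5500, 0.9526)
link 1: phi[1] = 60 + -35 = 25 deg
  cos(25 deg) = 0.9063, sin(25 deg) = 0.4226
  joint[2] = (0.5500, 0.9526) + 8.6 * (0.9063, 0.4226) = (0.5500 + 7.7942, 0.9526 + 3.6345) = (8.3442, 4.5871)
link 2: phi[2] = 60 + -35 + 25 = 50 deg
  cos(50 deg) = 0.6428, sin(50 deg) = 0.7660
  joint[3] = (8.3442, 4.5871) + 2.2 * (0.6428, 0.7660) = (8.3442 + 1.4141, 4.5871 + 1.6853) = (9.7584, 6.2724)
link 3: phi[3] = 60 + -35 + 25 + 145 = 195 deg
  cos(195 deg) = -0.9659, sin(195 deg) = -0.2588
  joint[4] = (9.7584, 6.2724) + 1.8 * (-0.9659, -0.2588) = (9.7584 + -1.7387, 6.2724 + -0.4659) = (8.0197, 5.8066)
End effector: (8.0197, 5.8066)

Answer: 8.0197 5.8066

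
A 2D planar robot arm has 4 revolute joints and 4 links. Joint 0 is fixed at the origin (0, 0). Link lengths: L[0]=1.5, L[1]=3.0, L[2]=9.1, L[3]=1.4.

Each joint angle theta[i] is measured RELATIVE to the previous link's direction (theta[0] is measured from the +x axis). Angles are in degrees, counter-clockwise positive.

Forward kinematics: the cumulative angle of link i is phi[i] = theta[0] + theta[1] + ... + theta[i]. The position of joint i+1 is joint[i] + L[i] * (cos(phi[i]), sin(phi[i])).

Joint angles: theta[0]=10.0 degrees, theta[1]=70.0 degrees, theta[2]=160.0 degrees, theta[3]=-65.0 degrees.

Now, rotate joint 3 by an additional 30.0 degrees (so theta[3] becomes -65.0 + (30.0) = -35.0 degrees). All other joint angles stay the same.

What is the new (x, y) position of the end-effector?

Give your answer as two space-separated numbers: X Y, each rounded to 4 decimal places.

joint[0] = (0.0000, 0.0000)  (base)
link 0: phi[0] = 10 = 10 deg
  cos(10 deg) = 0.9848, sin(10 deg) = 0.1736
  joint[1] = (0.0000, 0.0000) + 1.5 * (0.9848, 0.1736) = (0.0000 + 1.4772, 0.0000 + 0.2605) = (1.4772, 0.2605)
link 1: phi[1] = 10 + 70 = 80 deg
  cos(80 deg) = 0.1736, sin(80 deg) = 0.9848
  joint[2] = (1.4772, 0.2605) + 3 * (0.1736, 0.9848) = (1.4772 + 0.5209, 0.2605 + 2.9544) = (1.9982, 3.2149)
link 2: phi[2] = 10 + 70 + 160 = 240 deg
  cos(240 deg) = -0.5000, sin(240 deg) = -0.8660
  joint[3] = (1.9982, 3.2149) + 9.1 * (-0.5000, -0.8660) = (1.9982 + -4.5500, 3.2149 + -7.8808) = (-2.5518, -4.6659)
link 3: phi[3] = 10 + 70 + 160 + -35 = 205 deg
  cos(205 deg) = -0.9063, sin(205 deg) = -0.4226
  joint[4] = (-2.5518, -4.6659) + 1.4 * (-0.9063, -0.4226) = (-2.5518 + -1.2688, -4.6659 + -0.5917) = (-3.8207, -5.2576)
End effector: (-3.8207, -5.2576)

Answer: -3.8207 -5.2576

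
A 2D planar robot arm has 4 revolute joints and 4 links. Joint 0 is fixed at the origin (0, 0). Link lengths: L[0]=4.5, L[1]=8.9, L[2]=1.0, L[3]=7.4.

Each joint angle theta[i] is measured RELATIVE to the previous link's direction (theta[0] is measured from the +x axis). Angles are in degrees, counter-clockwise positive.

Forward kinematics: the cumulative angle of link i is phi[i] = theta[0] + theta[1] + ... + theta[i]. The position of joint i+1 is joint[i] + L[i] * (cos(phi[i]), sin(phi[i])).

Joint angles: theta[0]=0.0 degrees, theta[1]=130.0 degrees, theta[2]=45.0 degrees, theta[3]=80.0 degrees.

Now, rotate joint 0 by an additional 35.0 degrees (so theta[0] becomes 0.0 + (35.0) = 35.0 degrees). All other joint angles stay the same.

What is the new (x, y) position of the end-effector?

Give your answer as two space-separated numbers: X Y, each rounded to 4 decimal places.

Answer: -3.2456 -2.5691

Derivation:
joint[0] = (0.0000, 0.0000)  (base)
link 0: phi[0] = 35 = 35 deg
  cos(35 deg) = 0.8192, sin(35 deg) = 0.5736
  joint[1] = (0.0000, 0.0000) + 4.5 * (0.8192, 0.5736) = (0.0000 + 3.6862, 0.0000 + 2.5811) = (3.6862, 2.5811)
link 1: phi[1] = 35 + 130 = 165 deg
  cos(165 deg) = -0.9659, sin(165 deg) = 0.2588
  joint[2] = (3.6862, 2.5811) + 8.9 * (-0.9659, 0.2588) = (3.6862 + -8.5967, 2.5811 + 2.3035) = (-4.9106, 4.8846)
link 2: phi[2] = 35 + 130 + 45 = 210 deg
  cos(210 deg) = -0.8660, sin(210 deg) = -0.5000
  joint[3] = (-4.9106, 4.8846) + 1 * (-0.8660, -0.5000) = (-4.9106 + -0.8660, 4.8846 + -0.5000) = (-5.7766, 4.3846)
link 3: phi[3] = 35 + 130 + 45 + 80 = 290 deg
  cos(290 deg) = 0.3420, sin(290 deg) = -0.9397
  joint[4] = (-5.7766, 4.3846) + 7.4 * (0.3420, -0.9397) = (-5.7766 + 2.5309, 4.3846 + -6.9537) = (-3.2456, -2.5691)
End effector: (-3.2456, -2.5691)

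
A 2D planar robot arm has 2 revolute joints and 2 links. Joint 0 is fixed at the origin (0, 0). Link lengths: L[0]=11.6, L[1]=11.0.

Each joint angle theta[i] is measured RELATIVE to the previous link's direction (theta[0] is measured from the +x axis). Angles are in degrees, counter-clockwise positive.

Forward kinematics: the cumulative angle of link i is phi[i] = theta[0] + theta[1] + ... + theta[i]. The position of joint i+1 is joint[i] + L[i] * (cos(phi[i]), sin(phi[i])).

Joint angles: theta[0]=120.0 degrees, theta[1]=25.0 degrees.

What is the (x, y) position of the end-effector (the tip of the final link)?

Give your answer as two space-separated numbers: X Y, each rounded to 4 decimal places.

Answer: -14.8107 16.3552

Derivation:
joint[0] = (0.0000, 0.0000)  (base)
link 0: phi[0] = 120 = 120 deg
  cos(120 deg) = -0.5000, sin(120 deg) = 0.8660
  joint[1] = (0.0000, 0.0000) + 11.6 * (-0.5000, 0.8660) = (0.0000 + -5.8000, 0.0000 + 10.0459) = (-5.8000, 10.0459)
link 1: phi[1] = 120 + 25 = 145 deg
  cos(145 deg) = -0.8192, sin(145 deg) = 0.5736
  joint[2] = (-5.8000, 10.0459) + 11 * (-0.8192, 0.5736) = (-5.8000 + -9.0107, 10.0459 + 6.3093) = (-14.8107, 16.3552)
End effector: (-14.8107, 16.3552)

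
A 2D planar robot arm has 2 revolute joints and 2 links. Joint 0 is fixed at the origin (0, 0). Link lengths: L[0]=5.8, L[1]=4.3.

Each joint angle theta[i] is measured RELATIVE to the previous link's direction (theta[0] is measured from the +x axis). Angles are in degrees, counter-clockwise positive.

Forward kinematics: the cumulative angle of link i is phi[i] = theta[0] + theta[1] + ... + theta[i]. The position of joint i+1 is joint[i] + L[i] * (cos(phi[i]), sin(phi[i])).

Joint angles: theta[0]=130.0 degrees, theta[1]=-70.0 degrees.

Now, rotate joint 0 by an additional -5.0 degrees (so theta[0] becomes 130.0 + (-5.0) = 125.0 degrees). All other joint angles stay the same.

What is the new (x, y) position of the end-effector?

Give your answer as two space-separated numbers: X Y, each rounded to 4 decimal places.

joint[0] = (0.0000, 0.0000)  (base)
link 0: phi[0] = 125 = 125 deg
  cos(125 deg) = -0.5736, sin(125 deg) = 0.8192
  joint[1] = (0.0000, 0.0000) + 5.8 * (-0.5736, 0.8192) = (0.0000 + -3.3267, 0.0000 + 4.7511) = (-3.3267, 4.7511)
link 1: phi[1] = 125 + -70 = 55 deg
  cos(55 deg) = 0.5736, sin(55 deg) = 0.8192
  joint[2] = (-3.3267, 4.7511) + 4.3 * (0.5736, 0.8192) = (-3.3267 + 2.4664, 4.7511 + 3.5224) = (-0.8604, 8.2734)
End effector: (-0.8604, 8.2734)

Answer: -0.8604 8.2734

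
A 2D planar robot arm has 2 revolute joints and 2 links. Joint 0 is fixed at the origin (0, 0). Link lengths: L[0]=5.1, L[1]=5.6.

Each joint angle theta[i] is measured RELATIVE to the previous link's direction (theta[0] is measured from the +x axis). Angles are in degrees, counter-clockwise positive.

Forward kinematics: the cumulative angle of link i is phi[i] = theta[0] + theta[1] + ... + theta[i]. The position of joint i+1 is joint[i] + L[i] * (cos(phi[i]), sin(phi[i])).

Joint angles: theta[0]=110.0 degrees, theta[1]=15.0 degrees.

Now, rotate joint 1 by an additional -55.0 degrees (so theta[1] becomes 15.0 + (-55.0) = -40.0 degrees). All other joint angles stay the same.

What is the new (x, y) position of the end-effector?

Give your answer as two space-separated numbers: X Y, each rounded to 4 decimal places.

joint[0] = (0.0000, 0.0000)  (base)
link 0: phi[0] = 110 = 110 deg
  cos(110 deg) = -0.3420, sin(110 deg) = 0.9397
  joint[1] = (0.0000, 0.0000) + 5.1 * (-0.3420, 0.9397) = (0.0000 + -1.7443, 0.0000 + 4.7924) = (-1.7443, 4.7924)
link 1: phi[1] = 110 + -40 = 70 deg
  cos(70 deg) = 0.3420, sin(70 deg) = 0.9397
  joint[2] = (-1.7443, 4.7924) + 5.6 * (0.3420, 0.9397) = (-1.7443 + 1.9153, 4.7924 + 5.2623) = (0.1710, 10.0547)
End effector: (0.1710, 10.0547)

Answer: 0.1710 10.0547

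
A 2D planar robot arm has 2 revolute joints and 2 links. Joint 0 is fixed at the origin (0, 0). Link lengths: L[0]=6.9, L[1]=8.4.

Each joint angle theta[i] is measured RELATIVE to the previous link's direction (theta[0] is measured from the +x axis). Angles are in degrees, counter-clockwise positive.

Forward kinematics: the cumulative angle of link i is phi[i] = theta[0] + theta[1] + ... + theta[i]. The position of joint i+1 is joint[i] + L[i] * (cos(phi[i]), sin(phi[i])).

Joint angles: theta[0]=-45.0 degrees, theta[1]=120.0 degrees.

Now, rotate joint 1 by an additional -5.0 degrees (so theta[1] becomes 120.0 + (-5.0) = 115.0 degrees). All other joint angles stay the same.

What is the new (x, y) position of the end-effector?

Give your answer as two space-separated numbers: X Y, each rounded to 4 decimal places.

Answer: 7.7520 3.0144

Derivation:
joint[0] = (0.0000, 0.0000)  (base)
link 0: phi[0] = -45 = -45 deg
  cos(-45 deg) = 0.7071, sin(-45 deg) = -0.7071
  joint[1] = (0.0000, 0.0000) + 6.9 * (0.7071, -0.7071) = (0.0000 + 4.8790, 0.0000 + -4.8790) = (4.8790, -4.8790)
link 1: phi[1] = -45 + 115 = 70 deg
  cos(70 deg) = 0.3420, sin(70 deg) = 0.9397
  joint[2] = (4.8790, -4.8790) + 8.4 * (0.3420, 0.9397) = (4.8790 + 2.8730, -4.8790 + 7.8934) = (7.7520, 3.0144)
End effector: (7.7520, 3.0144)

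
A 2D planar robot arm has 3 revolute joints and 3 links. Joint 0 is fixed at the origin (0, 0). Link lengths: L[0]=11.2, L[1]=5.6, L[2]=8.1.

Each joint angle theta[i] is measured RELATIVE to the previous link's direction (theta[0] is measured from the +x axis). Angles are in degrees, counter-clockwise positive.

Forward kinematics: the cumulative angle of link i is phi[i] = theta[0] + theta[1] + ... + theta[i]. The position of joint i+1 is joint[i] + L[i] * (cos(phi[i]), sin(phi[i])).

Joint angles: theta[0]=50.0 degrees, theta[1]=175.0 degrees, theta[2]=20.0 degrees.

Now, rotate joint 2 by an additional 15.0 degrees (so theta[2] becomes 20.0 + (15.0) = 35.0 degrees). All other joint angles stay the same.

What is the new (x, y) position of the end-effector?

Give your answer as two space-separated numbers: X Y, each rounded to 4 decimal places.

joint[0] = (0.0000, 0.0000)  (base)
link 0: phi[0] = 50 = 50 deg
  cos(50 deg) = 0.6428, sin(50 deg) = 0.7660
  joint[1] = (0.0000, 0.0000) + 11.2 * (0.6428, 0.7660) = (0.0000 + 7.1992, 0.0000 + 8.5797) = (7.1992, 8.5797)
link 1: phi[1] = 50 + 175 = 225 deg
  cos(225 deg) = -0.7071, sin(225 deg) = -0.7071
  joint[2] = (7.1992, 8.5797) + 5.6 * (-0.7071, -0.7071) = (7.1992 + -3.9598, 8.5797 + -3.9598) = (3.2394, 4.6199)
link 2: phi[2] = 50 + 175 + 35 = 260 deg
  cos(260 deg) = -0.1736, sin(260 deg) = -0.9848
  joint[3] = (3.2394, 4.6199) + 8.1 * (-0.1736, -0.9848) = (3.2394 + -1.4066, 4.6199 + -7.9769) = (1.8329, -3.3570)
End effector: (1.8329, -3.3570)

Answer: 1.8329 -3.3570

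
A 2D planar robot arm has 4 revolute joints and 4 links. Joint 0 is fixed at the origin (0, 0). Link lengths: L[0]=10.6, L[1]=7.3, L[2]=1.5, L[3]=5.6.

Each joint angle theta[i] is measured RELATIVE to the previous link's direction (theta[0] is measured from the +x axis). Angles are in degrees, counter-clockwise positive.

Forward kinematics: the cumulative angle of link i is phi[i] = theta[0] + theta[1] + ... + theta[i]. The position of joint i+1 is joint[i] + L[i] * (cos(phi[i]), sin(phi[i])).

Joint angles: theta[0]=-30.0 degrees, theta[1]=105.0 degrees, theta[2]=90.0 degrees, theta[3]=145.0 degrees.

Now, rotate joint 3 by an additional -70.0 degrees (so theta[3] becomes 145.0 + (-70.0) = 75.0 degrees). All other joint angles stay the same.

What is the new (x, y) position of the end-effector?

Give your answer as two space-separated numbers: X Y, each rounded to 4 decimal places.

joint[0] = (0.0000, 0.0000)  (base)
link 0: phi[0] = -30 = -30 deg
  cos(-30 deg) = 0.8660, sin(-30 deg) = -0.5000
  joint[1] = (0.0000, 0.0000) + 10.6 * (0.8660, -0.5000) = (0.0000 + 9.1799, 0.0000 + -5.3000) = (9.1799, -5.3000)
link 1: phi[1] = -30 + 105 = 75 deg
  cos(75 deg) = 0.2588, sin(75 deg) = 0.9659
  joint[2] = (9.1799, -5.3000) + 7.3 * (0.2588, 0.9659) = (9.1799 + 1.8894, -5.3000 + 7.0513) = (11.0692, 1.7513)
link 2: phi[2] = -30 + 105 + 90 = 165 deg
  cos(165 deg) = -0.9659, sin(165 deg) = 0.2588
  joint[3] = (11.0692, 1.7513) + 1.5 * (-0.9659, 0.2588) = (11.0692 + -1.4489, 1.7513 + 0.3882) = (9.6204, 2.1395)
link 3: phi[3] = -30 + 105 + 90 + 75 = 240 deg
  cos(240 deg) = -0.5000, sin(240 deg) = -0.8660
  joint[4] = (9.6204, 2.1395) + 5.6 * (-0.5000, -0.8660) = (9.6204 + -2.8000, 2.1395 + -4.8497) = (6.8204, -2.7103)
End effector: (6.8204, -2.7103)

Answer: 6.8204 -2.7103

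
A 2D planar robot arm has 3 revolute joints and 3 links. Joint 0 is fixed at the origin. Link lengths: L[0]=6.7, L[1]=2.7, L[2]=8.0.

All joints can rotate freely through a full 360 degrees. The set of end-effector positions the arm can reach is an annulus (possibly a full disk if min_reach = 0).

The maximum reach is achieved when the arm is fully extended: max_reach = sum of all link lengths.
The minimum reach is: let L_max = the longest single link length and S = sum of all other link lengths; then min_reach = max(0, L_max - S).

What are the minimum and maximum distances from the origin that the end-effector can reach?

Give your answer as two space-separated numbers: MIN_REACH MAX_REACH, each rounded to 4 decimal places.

Link lengths: [6.7, 2.7, 8.0]
max_reach = 6.7 + 2.7 + 8 = 17.4
L_max = max([6.7, 2.7, 8.0]) = 8
S (sum of others) = 17.4 - 8 = 9.4
min_reach = max(0, 8 - 9.4) = max(0, -1.4) = 0

Answer: 0.0000 17.4000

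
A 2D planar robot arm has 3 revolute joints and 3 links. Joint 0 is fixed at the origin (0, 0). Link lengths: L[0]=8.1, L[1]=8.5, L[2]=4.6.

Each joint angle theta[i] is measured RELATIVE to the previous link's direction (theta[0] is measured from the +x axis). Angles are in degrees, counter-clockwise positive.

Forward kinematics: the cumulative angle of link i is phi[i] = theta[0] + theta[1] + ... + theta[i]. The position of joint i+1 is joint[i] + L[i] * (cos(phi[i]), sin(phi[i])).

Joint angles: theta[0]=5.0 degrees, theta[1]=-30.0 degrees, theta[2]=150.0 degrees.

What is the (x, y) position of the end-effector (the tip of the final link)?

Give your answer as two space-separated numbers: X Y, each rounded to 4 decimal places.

joint[0] = (0.0000, 0.0000)  (base)
link 0: phi[0] = 5 = 5 deg
  cos(5 deg) = 0.9962, sin(5 deg) = 0.0872
  joint[1] = (0.0000, 0.0000) + 8.1 * (0.9962, 0.0872) = (0.0000 + 8.0692, 0.0000 + 0.7060) = (8.0692, 0.7060)
link 1: phi[1] = 5 + -30 = -25 deg
  cos(-25 deg) = 0.9063, sin(-25 deg) = -0.4226
  joint[2] = (8.0692, 0.7060) + 8.5 * (0.9063, -0.4226) = (8.0692 + 7.7036, 0.7060 + -3.5923) = (15.7728, -2.8863)
link 2: phi[2] = 5 + -30 + 150 = 125 deg
  cos(125 deg) = -0.5736, sin(125 deg) = 0.8192
  joint[3] = (15.7728, -2.8863) + 4.6 * (-0.5736, 0.8192) = (15.7728 + -2.6385, -2.8863 + 3.7681) = (13.1343, 0.8818)
End effector: (13.1343, 0.8818)

Answer: 13.1343 0.8818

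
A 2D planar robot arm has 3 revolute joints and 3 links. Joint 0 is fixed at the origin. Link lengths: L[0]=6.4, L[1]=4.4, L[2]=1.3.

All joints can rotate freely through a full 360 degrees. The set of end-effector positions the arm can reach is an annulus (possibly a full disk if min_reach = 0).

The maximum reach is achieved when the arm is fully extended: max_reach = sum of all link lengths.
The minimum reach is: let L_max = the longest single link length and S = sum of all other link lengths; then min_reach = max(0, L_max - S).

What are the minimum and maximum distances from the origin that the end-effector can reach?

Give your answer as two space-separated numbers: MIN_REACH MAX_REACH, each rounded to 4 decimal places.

Link lengths: [6.4, 4.4, 1.3]
max_reach = 6.4 + 4.4 + 1.3 = 12.1
L_max = max([6.4, 4.4, 1.3]) = 6.4
S (sum of others) = 12.1 - 6.4 = 5.7
min_reach = max(0, 6.4 - 5.7) = max(0, 0.7) = 0.7

Answer: 0.7000 12.1000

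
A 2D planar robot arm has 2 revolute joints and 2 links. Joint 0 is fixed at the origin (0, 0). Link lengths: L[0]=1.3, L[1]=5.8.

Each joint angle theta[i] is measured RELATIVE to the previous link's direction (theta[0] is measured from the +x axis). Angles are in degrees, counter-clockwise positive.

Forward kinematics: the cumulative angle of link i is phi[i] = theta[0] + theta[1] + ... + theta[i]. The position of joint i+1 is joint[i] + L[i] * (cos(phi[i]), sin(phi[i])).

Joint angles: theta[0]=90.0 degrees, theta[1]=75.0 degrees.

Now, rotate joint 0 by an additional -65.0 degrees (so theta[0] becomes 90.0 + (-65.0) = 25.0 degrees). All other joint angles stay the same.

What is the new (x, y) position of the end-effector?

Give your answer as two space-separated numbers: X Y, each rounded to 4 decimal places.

Answer: 0.1710 6.2613

Derivation:
joint[0] = (0.0000, 0.0000)  (base)
link 0: phi[0] = 25 = 25 deg
  cos(25 deg) = 0.9063, sin(25 deg) = 0.4226
  joint[1] = (0.0000, 0.0000) + 1.3 * (0.9063, 0.4226) = (0.0000 + 1.1782, 0.0000 + 0.5494) = (1.1782, 0.5494)
link 1: phi[1] = 25 + 75 = 100 deg
  cos(100 deg) = -0.1736, sin(100 deg) = 0.9848
  joint[2] = (1.1782, 0.5494) + 5.8 * (-0.1736, 0.9848) = (1.1782 + -1.0072, 0.5494 + 5.7119) = (0.1710, 6.2613)
End effector: (0.1710, 6.2613)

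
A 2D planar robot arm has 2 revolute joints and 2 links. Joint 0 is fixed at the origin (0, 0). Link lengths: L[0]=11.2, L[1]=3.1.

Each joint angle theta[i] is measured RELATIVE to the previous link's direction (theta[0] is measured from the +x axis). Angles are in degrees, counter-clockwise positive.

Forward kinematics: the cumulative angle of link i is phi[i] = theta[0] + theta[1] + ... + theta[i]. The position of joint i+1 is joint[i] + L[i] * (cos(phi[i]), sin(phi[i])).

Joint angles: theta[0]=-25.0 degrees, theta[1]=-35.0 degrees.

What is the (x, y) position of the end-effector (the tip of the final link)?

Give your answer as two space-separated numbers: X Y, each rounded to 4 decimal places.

Answer: 11.7006 -7.4180

Derivation:
joint[0] = (0.0000, 0.0000)  (base)
link 0: phi[0] = -25 = -25 deg
  cos(-25 deg) = 0.9063, sin(-25 deg) = -0.4226
  joint[1] = (0.0000, 0.0000) + 11.2 * (0.9063, -0.4226) = (0.0000 + 10.1506, 0.0000 + -4.7333) = (10.1506, -4.7333)
link 1: phi[1] = -25 + -35 = -60 deg
  cos(-60 deg) = 0.5000, sin(-60 deg) = -0.8660
  joint[2] = (10.1506, -4.7333) + 3.1 * (0.5000, -0.8660) = (10.1506 + 1.5500, -4.7333 + -2.6847) = (11.7006, -7.4180)
End effector: (11.7006, -7.4180)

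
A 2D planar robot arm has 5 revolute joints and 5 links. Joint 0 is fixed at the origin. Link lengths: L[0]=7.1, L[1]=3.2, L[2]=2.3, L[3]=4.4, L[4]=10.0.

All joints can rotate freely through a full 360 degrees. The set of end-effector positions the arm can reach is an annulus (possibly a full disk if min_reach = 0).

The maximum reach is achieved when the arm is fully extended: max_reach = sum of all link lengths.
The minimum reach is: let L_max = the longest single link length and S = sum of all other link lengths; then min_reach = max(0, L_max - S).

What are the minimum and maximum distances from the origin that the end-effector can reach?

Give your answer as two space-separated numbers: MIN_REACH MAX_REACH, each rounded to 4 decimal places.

Link lengths: [7.1, 3.2, 2.3, 4.4, 10.0]
max_reach = 7.1 + 3.2 + 2.3 + 4.4 + 10 = 27
L_max = max([7.1, 3.2, 2.3, 4.4, 10.0]) = 10
S (sum of others) = 27 - 10 = 17
min_reach = max(0, 10 - 17) = max(0, -7) = 0

Answer: 0.0000 27.0000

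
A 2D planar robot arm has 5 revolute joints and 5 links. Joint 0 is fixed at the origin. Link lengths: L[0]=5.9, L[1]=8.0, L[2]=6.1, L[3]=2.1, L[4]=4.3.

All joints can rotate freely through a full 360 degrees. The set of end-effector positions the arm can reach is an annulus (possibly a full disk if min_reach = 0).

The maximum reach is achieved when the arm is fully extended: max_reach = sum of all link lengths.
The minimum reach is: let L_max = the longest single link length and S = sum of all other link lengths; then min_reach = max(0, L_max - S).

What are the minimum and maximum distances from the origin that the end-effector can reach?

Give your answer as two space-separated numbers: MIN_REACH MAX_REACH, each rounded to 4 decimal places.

Answer: 0.0000 26.4000

Derivation:
Link lengths: [5.9, 8.0, 6.1, 2.1, 4.3]
max_reach = 5.9 + 8 + 6.1 + 2.1 + 4.3 = 26.4
L_max = max([5.9, 8.0, 6.1, 2.1, 4.3]) = 8
S (sum of others) = 26.4 - 8 = 18.4
min_reach = max(0, 8 - 18.4) = max(0, -10.4) = 0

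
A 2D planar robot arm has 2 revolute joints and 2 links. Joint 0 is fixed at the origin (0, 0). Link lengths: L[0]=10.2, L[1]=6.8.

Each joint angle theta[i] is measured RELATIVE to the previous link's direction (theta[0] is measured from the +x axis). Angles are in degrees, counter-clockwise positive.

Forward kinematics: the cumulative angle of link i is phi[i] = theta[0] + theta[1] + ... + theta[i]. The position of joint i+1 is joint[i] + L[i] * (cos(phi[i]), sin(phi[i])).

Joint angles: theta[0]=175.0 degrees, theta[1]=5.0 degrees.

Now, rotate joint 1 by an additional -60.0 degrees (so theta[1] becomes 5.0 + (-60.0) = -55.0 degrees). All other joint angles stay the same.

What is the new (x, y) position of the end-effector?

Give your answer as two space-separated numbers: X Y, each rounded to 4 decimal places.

joint[0] = (0.0000, 0.0000)  (base)
link 0: phi[0] = 175 = 175 deg
  cos(175 deg) = -0.9962, sin(175 deg) = 0.0872
  joint[1] = (0.0000, 0.0000) + 10.2 * (-0.9962, 0.0872) = (0.0000 + -10.1612, 0.0000 + 0.8890) = (-10.1612, 0.8890)
link 1: phi[1] = 175 + -55 = 120 deg
  cos(120 deg) = -0.5000, sin(120 deg) = 0.8660
  joint[2] = (-10.1612, 0.8890) + 6.8 * (-0.5000, 0.8660) = (-10.1612 + -3.4000, 0.8890 + 5.8890) = (-13.5612, 6.7780)
End effector: (-13.5612, 6.7780)

Answer: -13.5612 6.7780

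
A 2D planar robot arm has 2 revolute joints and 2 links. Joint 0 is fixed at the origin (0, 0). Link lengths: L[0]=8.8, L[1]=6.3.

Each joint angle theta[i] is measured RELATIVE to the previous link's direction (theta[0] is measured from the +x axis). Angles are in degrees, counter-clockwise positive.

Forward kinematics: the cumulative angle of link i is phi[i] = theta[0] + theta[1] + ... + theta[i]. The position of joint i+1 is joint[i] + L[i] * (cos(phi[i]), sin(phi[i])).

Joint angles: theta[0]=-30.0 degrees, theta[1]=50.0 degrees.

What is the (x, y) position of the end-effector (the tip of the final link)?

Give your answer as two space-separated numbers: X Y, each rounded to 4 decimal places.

joint[0] = (0.0000, 0.0000)  (base)
link 0: phi[0] = -30 = -30 deg
  cos(-30 deg) = 0.8660, sin(-30 deg) = -0.5000
  joint[1] = (0.0000, 0.0000) + 8.8 * (0.8660, -0.5000) = (0.0000 + 7.6210, 0.0000 + -4.4000) = (7.6210, -4.4000)
link 1: phi[1] = -30 + 50 = 20 deg
  cos(20 deg) = 0.9397, sin(20 deg) = 0.3420
  joint[2] = (7.6210, -4.4000) + 6.3 * (0.9397, 0.3420) = (7.6210 + 5.9201, -4.4000 + 2.1547) = (13.5411, -2.2453)
End effector: (13.5411, -2.2453)

Answer: 13.5411 -2.2453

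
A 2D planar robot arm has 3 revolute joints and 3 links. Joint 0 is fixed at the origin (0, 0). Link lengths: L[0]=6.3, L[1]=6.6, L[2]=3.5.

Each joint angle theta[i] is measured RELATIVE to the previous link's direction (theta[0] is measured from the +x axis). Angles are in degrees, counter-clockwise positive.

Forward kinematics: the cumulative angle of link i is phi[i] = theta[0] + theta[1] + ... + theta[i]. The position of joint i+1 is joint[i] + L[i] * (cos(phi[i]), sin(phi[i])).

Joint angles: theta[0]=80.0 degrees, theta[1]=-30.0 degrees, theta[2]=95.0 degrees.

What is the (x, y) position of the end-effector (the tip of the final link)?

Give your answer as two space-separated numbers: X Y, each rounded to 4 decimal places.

joint[0] = (0.0000, 0.0000)  (base)
link 0: phi[0] = 80 = 80 deg
  cos(80 deg) = 0.1736, sin(80 deg) = 0.9848
  joint[1] = (0.0000, 0.0000) + 6.3 * (0.1736, 0.9848) = (0.0000 + 1.0940, 0.0000 + 6.2043) = (1.0940, 6.2043)
link 1: phi[1] = 80 + -30 = 50 deg
  cos(50 deg) = 0.6428, sin(50 deg) = 0.7660
  joint[2] = (1.0940, 6.2043) + 6.6 * (0.6428, 0.7660) = (1.0940 + 4.2424, 6.2043 + 5.0559) = (5.3364, 11.2602)
link 2: phi[2] = 80 + -30 + 95 = 145 deg
  cos(145 deg) = -0.8192, sin(145 deg) = 0.5736
  joint[3] = (5.3364, 11.2602) + 3.5 * (-0.8192, 0.5736) = (5.3364 + -2.8670, 11.2602 + 2.0075) = (2.4693, 13.2677)
End effector: (2.4693, 13.2677)

Answer: 2.4693 13.2677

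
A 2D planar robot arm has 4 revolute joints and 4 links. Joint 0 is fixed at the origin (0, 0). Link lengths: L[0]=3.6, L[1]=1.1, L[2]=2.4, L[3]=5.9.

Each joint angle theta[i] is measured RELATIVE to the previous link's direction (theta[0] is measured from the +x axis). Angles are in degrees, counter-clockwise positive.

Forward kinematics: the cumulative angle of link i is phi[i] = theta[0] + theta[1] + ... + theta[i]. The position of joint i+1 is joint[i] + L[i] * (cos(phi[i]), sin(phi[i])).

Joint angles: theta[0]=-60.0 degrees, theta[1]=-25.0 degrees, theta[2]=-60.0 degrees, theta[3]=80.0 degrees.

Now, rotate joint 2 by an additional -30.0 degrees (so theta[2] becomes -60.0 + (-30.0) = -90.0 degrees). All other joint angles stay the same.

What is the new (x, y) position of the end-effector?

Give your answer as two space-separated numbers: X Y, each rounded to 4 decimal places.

Answer: -1.0092 -10.3002

Derivation:
joint[0] = (0.0000, 0.0000)  (base)
link 0: phi[0] = -60 = -60 deg
  cos(-60 deg) = 0.5000, sin(-60 deg) = -0.8660
  joint[1] = (0.0000, 0.0000) + 3.6 * (0.5000, -0.8660) = (0.0000 + 1.8000, 0.0000 + -3.1177) = (1.8000, -3.1177)
link 1: phi[1] = -60 + -25 = -85 deg
  cos(-85 deg) = 0.0872, sin(-85 deg) = -0.9962
  joint[2] = (1.8000, -3.1177) + 1.1 * (0.0872, -0.9962) = (1.8000 + 0.0959, -3.1177 + -1.0958) = (1.8959, -4.2135)
link 2: phi[2] = -60 + -25 + -90 = -175 deg
  cos(-175 deg) = -0.9962, sin(-175 deg) = -0.0872
  joint[3] = (1.8959, -4.2135) + 2.4 * (-0.9962, -0.0872) = (1.8959 + -2.3909, -4.2135 + -0.2092) = (-0.4950, -4.4227)
link 3: phi[3] = -60 + -25 + -90 + 80 = -95 deg
  cos(-95 deg) = -0.0872, sin(-95 deg) = -0.9962
  joint[4] = (-0.4950, -4.4227) + 5.9 * (-0.0872, -0.9962) = (-0.4950 + -0.5142, -4.4227 + -5.8775) = (-1.0092, -10.3002)
End effector: (-1.0092, -10.3002)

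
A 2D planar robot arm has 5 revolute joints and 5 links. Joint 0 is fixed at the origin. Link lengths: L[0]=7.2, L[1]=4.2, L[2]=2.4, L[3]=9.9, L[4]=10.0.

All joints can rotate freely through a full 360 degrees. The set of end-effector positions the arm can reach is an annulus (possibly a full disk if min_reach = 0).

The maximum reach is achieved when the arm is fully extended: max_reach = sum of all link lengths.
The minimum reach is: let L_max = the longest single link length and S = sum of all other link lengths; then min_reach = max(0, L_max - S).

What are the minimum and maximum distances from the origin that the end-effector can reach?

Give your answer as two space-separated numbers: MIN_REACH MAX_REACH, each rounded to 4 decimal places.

Link lengths: [7.2, 4.2, 2.4, 9.9, 10.0]
max_reach = 7.2 + 4.2 + 2.4 + 9.9 + 10 = 33.7
L_max = max([7.2, 4.2, 2.4, 9.9, 10.0]) = 10
S (sum of others) = 33.7 - 10 = 23.7
min_reach = max(0, 10 - 23.7) = max(0, -13.7) = 0

Answer: 0.0000 33.7000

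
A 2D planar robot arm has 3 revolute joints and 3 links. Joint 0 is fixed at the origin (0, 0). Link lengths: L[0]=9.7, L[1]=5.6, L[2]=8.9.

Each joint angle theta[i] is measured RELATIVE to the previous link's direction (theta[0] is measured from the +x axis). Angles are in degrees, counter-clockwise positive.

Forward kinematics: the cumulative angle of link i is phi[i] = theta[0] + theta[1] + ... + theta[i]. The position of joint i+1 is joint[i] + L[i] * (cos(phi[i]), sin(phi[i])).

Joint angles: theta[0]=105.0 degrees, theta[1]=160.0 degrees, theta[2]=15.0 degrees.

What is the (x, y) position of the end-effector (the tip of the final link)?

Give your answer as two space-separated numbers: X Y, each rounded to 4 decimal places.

Answer: -1.4531 -4.9740

Derivation:
joint[0] = (0.0000, 0.0000)  (base)
link 0: phi[0] = 105 = 105 deg
  cos(105 deg) = -0.2588, sin(105 deg) = 0.9659
  joint[1] = (0.0000, 0.0000) + 9.7 * (-0.2588, 0.9659) = (0.0000 + -2.5105, 0.0000 + 9.3695) = (-2.5105, 9.3695)
link 1: phi[1] = 105 + 160 = 265 deg
  cos(265 deg) = -0.0872, sin(265 deg) = -0.9962
  joint[2] = (-2.5105, 9.3695) + 5.6 * (-0.0872, -0.9962) = (-2.5105 + -0.4881, 9.3695 + -5.5787) = (-2.9986, 3.7908)
link 2: phi[2] = 105 + 160 + 15 = 280 deg
  cos(280 deg) = 0.1736, sin(280 deg) = -0.9848
  joint[3] = (-2.9986, 3.7908) + 8.9 * (0.1736, -0.9848) = (-2.9986 + 1.5455, 3.7908 + -8.7648) = (-1.4531, -4.9740)
End effector: (-1.4531, -4.9740)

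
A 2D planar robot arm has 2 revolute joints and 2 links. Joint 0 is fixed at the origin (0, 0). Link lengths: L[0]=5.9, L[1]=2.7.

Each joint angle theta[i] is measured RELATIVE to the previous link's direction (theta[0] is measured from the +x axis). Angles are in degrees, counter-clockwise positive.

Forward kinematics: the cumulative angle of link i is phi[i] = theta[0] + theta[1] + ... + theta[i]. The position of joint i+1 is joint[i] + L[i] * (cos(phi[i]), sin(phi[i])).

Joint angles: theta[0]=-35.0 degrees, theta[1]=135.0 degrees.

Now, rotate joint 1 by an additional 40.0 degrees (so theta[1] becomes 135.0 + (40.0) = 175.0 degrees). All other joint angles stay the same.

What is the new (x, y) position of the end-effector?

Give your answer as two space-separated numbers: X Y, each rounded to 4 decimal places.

joint[0] = (0.0000, 0.0000)  (base)
link 0: phi[0] = -35 = -35 deg
  cos(-35 deg) = 0.8192, sin(-35 deg) = -0.5736
  joint[1] = (0.0000, 0.0000) + 5.9 * (0.8192, -0.5736) = (0.0000 + 4.8330, 0.0000 + -3.3841) = (4.8330, -3.3841)
link 1: phi[1] = -35 + 175 = 140 deg
  cos(140 deg) = -0.7660, sin(140 deg) = 0.6428
  joint[2] = (4.8330, -3.3841) + 2.7 * (-0.7660, 0.6428) = (4.8330 + -2.0683, -3.3841 + 1.7355) = (2.7647, -1.6486)
End effector: (2.7647, -1.6486)

Answer: 2.7647 -1.6486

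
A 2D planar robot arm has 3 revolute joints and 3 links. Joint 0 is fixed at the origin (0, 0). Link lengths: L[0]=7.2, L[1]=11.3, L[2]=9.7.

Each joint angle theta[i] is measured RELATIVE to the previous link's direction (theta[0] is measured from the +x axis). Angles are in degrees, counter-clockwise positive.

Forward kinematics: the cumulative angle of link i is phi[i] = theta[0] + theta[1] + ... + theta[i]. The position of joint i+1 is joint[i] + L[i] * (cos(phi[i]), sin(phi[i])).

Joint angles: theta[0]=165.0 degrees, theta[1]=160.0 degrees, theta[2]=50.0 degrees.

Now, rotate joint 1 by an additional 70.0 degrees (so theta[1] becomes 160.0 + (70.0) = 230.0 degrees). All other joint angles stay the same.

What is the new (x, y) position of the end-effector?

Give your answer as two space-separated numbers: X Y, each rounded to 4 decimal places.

joint[0] = (0.0000, 0.0000)  (base)
link 0: phi[0] = 165 = 165 deg
  cos(165 deg) = -0.9659, sin(165 deg) = 0.2588
  joint[1] = (0.0000, 0.0000) + 7.2 * (-0.9659, 0.2588) = (0.0000 + -6.9547, 0.0000 + 1.8635) = (-6.9547, 1.8635)
link 1: phi[1] = 165 + 230 = 395 deg
  cos(395 deg) = 0.8192, sin(395 deg) = 0.5736
  joint[2] = (-6.9547, 1.8635) + 11.3 * (0.8192, 0.5736) = (-6.9547 + 9.2564, 1.8635 + 6.4814) = (2.3018, 8.3449)
link 2: phi[2] = 165 + 230 + 50 = 445 deg
  cos(445 deg) = 0.0872, sin(445 deg) = 0.9962
  joint[3] = (2.3018, 8.3449) + 9.7 * (0.0872, 0.9962) = (2.3018 + 0.8454, 8.3449 + 9.6631) = (3.1472, 18.0080)
End effector: (3.1472, 18.0080)

Answer: 3.1472 18.0080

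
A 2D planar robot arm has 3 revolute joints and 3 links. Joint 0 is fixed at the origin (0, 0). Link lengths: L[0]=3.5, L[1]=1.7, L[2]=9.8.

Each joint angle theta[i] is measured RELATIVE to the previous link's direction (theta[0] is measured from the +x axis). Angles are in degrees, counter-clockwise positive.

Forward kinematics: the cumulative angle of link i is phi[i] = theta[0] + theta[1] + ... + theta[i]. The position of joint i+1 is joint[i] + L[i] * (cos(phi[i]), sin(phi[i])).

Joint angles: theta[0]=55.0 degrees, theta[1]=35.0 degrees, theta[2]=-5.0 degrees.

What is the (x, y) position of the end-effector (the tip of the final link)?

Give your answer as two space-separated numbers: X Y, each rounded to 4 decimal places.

Answer: 2.8616 14.3297

Derivation:
joint[0] = (0.0000, 0.0000)  (base)
link 0: phi[0] = 55 = 55 deg
  cos(55 deg) = 0.5736, sin(55 deg) = 0.8192
  joint[1] = (0.0000, 0.0000) + 3.5 * (0.5736, 0.8192) = (0.0000 + 2.0075, 0.0000 + 2.8670) = (2.0075, 2.8670)
link 1: phi[1] = 55 + 35 = 90 deg
  cos(90 deg) = 0.0000, sin(90 deg) = 1.0000
  joint[2] = (2.0075, 2.8670) + 1.7 * (0.0000, 1.0000) = (2.0075 + 0.0000, 2.8670 + 1.7000) = (2.0075, 4.5670)
link 2: phi[2] = 55 + 35 + -5 = 85 deg
  cos(85 deg) = 0.0872, sin(85 deg) = 0.9962
  joint[3] = (2.0075, 4.5670) + 9.8 * (0.0872, 0.9962) = (2.0075 + 0.8541, 4.5670 + 9.7627) = (2.8616, 14.3297)
End effector: (2.8616, 14.3297)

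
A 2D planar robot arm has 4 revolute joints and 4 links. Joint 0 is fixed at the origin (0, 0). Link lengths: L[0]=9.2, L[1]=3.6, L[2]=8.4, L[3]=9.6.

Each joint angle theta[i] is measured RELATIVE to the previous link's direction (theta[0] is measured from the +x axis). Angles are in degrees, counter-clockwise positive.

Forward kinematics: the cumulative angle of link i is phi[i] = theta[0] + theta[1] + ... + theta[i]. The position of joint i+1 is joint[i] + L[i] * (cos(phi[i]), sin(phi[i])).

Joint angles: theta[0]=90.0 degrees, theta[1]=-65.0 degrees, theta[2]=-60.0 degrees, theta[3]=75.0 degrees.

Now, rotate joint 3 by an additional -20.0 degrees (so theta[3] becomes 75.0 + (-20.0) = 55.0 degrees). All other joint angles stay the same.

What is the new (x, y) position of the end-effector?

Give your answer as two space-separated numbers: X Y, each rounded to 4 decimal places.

Answer: 19.1646 9.1868

Derivation:
joint[0] = (0.0000, 0.0000)  (base)
link 0: phi[0] = 90 = 90 deg
  cos(90 deg) = 0.0000, sin(90 deg) = 1.0000
  joint[1] = (0.0000, 0.0000) + 9.2 * (0.0000, 1.0000) = (0.0000 + 0.0000, 0.0000 + 9.2000) = (0.0000, 9.2000)
link 1: phi[1] = 90 + -65 = 25 deg
  cos(25 deg) = 0.9063, sin(25 deg) = 0.4226
  joint[2] = (0.0000, 9.2000) + 3.6 * (0.9063, 0.4226) = (0.0000 + 3.2627, 9.2000 + 1.5214) = (3.2627, 10.7214)
link 2: phi[2] = 90 + -65 + -60 = -35 deg
  cos(-35 deg) = 0.8192, sin(-35 deg) = -0.5736
  joint[3] = (3.2627, 10.7214) + 8.4 * (0.8192, -0.5736) = (3.2627 + 6.8809, 10.7214 + -4.8180) = (10.1436, 5.9034)
link 3: phi[3] = 90 + -65 + -60 + 55 = 20 deg
  cos(20 deg) = 0.9397, sin(20 deg) = 0.3420
  joint[4] = (10.1436, 5.9034) + 9.6 * (0.9397, 0.3420) = (10.1436 + 9.0210, 5.9034 + 3.2834) = (19.1646, 9.1868)
End effector: (19.1646, 9.1868)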